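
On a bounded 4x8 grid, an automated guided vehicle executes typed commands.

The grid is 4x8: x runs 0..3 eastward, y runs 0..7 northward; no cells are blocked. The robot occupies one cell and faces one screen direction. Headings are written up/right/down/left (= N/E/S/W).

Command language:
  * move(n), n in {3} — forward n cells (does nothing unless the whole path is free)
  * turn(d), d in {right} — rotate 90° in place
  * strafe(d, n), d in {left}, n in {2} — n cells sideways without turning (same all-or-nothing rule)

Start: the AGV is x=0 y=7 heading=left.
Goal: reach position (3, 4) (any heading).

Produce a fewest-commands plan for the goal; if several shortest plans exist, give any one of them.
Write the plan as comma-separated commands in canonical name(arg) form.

turn(right), turn(right), move(3), turn(right), move(3)

start: x=0 y=7 heading=left
t=1 turn(right) ⇒ x=0 y=7 heading=up
t=2 turn(right) ⇒ x=0 y=7 heading=right
t=3 move(3) ⇒ x=3 y=7 heading=right
t=4 turn(right) ⇒ x=3 y=7 heading=down
t=5 move(3) ⇒ x=3 y=4 heading=down
shorter routes all fall short; 5 is best.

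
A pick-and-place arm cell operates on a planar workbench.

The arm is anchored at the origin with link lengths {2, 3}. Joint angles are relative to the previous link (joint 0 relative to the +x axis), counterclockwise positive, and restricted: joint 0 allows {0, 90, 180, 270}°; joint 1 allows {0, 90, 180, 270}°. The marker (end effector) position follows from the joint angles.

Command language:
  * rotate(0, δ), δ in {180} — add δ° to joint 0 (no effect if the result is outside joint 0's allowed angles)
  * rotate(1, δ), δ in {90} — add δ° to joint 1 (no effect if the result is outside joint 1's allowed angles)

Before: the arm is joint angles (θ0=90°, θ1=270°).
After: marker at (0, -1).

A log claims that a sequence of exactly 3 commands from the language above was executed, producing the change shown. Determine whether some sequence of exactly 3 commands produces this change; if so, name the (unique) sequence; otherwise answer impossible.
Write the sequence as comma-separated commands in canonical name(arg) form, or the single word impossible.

begin: joint angles (θ0=90°, θ1=270°)
step 1 (rotate(1, 90)): joint angles (θ0=90°, θ1=0°)
step 2 (rotate(1, 90)): joint angles (θ0=90°, θ1=90°)
step 3 (rotate(1, 90)): joint angles (θ0=90°, θ1=180°)
all 8 alternatives checked — unique.

rotate(1, 90), rotate(1, 90), rotate(1, 90)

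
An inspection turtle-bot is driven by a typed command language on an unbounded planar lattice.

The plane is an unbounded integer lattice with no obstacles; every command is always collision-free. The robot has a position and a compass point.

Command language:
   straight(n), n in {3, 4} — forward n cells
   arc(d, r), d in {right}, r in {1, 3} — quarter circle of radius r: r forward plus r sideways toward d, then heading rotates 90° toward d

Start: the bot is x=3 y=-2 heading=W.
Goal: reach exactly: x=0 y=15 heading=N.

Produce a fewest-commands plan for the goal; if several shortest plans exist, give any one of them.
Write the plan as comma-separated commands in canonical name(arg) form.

arc(right, 3), straight(3), straight(3), straight(4), straight(4)

initial: x=3 y=-2 heading=W
1. arc(right, 3) → x=0 y=1 heading=N
2. straight(3) → x=0 y=4 heading=N
3. straight(3) → x=0 y=7 heading=N
4. straight(4) → x=0 y=11 heading=N
5. straight(4) → x=0 y=15 heading=N
nothing shorter than 5 reaches the goal.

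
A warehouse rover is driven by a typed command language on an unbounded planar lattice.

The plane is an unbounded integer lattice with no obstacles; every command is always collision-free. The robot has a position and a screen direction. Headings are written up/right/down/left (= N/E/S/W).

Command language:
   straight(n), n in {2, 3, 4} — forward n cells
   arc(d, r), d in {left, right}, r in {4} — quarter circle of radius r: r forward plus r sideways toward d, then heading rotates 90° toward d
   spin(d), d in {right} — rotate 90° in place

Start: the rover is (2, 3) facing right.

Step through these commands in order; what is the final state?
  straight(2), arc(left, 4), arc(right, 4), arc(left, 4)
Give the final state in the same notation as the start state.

(16, 15) facing up

initial: (2, 3) facing right
1. straight(2) → (4, 3) facing right
2. arc(left, 4) → (8, 7) facing up
3. arc(right, 4) → (12, 11) facing right
4. arc(left, 4) → (16, 15) facing up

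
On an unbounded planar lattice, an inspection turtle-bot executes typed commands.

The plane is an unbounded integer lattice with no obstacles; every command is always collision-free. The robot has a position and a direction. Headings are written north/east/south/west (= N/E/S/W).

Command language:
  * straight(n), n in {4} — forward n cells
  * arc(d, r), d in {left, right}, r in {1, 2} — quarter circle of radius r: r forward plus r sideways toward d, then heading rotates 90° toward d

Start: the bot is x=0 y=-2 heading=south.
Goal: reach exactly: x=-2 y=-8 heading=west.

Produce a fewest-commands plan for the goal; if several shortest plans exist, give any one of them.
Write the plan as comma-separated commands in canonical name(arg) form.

t0: x=0 y=-2 heading=south
1. straight(4) → x=0 y=-6 heading=south
2. arc(right, 2) → x=-2 y=-8 heading=west
no 1-step plan works, so 2 is optimal.

straight(4), arc(right, 2)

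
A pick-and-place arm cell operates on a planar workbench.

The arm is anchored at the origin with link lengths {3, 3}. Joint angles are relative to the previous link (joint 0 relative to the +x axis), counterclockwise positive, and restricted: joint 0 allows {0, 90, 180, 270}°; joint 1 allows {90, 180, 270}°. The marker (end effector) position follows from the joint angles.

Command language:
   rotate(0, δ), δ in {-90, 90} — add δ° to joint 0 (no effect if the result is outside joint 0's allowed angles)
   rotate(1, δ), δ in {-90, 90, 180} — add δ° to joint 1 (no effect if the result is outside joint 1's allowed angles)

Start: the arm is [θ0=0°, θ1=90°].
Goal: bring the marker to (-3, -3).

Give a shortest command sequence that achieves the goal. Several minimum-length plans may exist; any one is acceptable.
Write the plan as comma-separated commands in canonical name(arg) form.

t0: [θ0=0°, θ1=90°]
[1] after rotate(1, 180): [θ0=0°, θ1=270°]
[2] after rotate(0, -90): [θ0=270°, θ1=270°]
minimal: 2 command(s), checked below 2.

rotate(1, 180), rotate(0, -90)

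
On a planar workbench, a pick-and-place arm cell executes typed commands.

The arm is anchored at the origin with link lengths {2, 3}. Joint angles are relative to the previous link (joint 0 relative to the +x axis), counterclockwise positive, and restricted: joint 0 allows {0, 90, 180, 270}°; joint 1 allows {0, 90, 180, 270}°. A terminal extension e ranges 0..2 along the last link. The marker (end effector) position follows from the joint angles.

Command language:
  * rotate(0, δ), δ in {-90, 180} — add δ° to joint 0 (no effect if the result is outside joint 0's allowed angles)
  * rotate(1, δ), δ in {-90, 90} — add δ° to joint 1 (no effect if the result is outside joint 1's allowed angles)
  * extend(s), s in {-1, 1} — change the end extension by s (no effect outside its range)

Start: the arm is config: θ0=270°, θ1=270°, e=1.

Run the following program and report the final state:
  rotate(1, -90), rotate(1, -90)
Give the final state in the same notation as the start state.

t0: config: θ0=270°, θ1=270°, e=1
1. rotate(1, -90) → config: θ0=270°, θ1=180°, e=1
2. rotate(1, -90) → config: θ0=270°, θ1=90°, e=1

config: θ0=270°, θ1=90°, e=1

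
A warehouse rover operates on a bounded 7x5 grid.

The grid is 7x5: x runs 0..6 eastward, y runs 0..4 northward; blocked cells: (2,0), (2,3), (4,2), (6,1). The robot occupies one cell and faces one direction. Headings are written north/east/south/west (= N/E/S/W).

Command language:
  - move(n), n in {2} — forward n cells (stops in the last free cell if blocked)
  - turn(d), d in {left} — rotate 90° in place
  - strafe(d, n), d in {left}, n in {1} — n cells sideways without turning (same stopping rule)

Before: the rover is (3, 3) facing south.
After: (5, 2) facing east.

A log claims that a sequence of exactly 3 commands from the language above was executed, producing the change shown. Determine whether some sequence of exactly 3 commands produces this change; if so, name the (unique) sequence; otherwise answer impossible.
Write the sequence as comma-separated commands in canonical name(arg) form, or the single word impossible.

impossible

all 27 sequences checked — none match.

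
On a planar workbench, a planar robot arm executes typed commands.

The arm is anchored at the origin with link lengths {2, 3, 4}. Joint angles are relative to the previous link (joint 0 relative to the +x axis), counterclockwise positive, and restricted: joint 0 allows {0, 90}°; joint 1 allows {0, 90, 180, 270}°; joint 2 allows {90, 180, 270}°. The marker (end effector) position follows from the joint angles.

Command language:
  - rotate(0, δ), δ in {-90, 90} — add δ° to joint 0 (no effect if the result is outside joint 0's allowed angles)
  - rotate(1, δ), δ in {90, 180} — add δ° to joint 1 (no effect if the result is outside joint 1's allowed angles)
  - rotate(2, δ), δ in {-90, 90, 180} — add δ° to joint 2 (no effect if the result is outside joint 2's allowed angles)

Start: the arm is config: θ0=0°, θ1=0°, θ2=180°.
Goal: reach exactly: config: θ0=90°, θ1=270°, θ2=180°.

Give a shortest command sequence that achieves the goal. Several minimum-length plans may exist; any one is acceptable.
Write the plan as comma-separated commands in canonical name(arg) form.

initial: config: θ0=0°, θ1=0°, θ2=180°
t=1 rotate(1, 90) ⇒ config: θ0=0°, θ1=90°, θ2=180°
t=2 rotate(0, 90) ⇒ config: θ0=90°, θ1=90°, θ2=180°
t=3 rotate(1, 180) ⇒ config: θ0=90°, θ1=270°, θ2=180°
shorter routes all fall short; 3 is best.

rotate(1, 90), rotate(0, 90), rotate(1, 180)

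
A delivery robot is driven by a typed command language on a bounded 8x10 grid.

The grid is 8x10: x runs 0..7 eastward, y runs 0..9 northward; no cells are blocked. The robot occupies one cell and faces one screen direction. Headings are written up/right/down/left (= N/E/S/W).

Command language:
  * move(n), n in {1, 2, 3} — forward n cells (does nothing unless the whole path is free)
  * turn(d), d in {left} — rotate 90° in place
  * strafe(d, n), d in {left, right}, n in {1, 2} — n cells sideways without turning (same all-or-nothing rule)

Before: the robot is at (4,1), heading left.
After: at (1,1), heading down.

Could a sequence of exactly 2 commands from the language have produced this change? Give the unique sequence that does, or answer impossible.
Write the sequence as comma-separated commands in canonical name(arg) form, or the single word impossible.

key: position moved to (1,1) AND the heading swung to S — translation plus rotation needed
from: at (4,1), heading left
1. move(3) → at (1,1), heading left
2. turn(left) → at (1,1), heading down
all 64 alternatives checked — unique.

move(3), turn(left)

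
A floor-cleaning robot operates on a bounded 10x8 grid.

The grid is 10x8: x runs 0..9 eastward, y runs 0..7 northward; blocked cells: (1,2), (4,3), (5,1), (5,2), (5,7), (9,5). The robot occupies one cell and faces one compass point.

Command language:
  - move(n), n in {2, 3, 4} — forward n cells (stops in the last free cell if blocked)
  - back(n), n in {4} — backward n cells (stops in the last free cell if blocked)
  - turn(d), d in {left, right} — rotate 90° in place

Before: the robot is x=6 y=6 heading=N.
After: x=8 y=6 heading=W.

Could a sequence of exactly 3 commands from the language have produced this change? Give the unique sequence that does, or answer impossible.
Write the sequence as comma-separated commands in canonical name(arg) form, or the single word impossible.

turn(left), move(2), back(4)

key: running back(4) before turn(left) would end elsewhere — order is forced
from: x=6 y=6 heading=N
step 1 (turn(left)): x=6 y=6 heading=W
step 2 (move(2)): x=4 y=6 heading=W
step 3 (back(4)): x=8 y=6 heading=W
no other 3-command option fits: unique.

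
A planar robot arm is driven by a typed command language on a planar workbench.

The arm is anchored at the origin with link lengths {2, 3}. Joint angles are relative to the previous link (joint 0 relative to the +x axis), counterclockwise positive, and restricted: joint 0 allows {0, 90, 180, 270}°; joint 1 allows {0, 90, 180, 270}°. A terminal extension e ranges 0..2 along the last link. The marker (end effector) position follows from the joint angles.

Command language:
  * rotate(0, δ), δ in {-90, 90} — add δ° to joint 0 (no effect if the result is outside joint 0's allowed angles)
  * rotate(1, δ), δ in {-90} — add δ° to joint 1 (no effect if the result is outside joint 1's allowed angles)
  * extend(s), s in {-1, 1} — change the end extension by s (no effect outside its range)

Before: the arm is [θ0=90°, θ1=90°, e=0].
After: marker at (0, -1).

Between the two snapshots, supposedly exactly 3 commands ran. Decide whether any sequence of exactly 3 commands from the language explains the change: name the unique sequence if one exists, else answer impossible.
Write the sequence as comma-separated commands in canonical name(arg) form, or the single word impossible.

rotate(1, -90), rotate(1, -90), rotate(1, -90)

start: [θ0=90°, θ1=90°, e=0]
[1] after rotate(1, -90): [θ0=90°, θ1=0°, e=0]
[2] after rotate(1, -90): [θ0=90°, θ1=270°, e=0]
[3] after rotate(1, -90): [θ0=90°, θ1=180°, e=0]
all 125 alternatives checked — unique.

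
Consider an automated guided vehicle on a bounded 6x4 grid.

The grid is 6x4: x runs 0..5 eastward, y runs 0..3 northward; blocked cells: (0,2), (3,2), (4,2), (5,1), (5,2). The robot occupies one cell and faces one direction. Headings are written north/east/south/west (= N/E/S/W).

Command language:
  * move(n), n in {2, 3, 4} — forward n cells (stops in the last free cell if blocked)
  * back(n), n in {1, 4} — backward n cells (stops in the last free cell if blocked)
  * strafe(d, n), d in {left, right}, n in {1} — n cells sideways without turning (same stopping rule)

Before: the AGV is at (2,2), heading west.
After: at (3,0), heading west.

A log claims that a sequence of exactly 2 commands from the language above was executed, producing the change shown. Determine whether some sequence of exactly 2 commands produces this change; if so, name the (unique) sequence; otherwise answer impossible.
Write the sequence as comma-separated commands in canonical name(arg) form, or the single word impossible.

every 2-command combo misses the target.

impossible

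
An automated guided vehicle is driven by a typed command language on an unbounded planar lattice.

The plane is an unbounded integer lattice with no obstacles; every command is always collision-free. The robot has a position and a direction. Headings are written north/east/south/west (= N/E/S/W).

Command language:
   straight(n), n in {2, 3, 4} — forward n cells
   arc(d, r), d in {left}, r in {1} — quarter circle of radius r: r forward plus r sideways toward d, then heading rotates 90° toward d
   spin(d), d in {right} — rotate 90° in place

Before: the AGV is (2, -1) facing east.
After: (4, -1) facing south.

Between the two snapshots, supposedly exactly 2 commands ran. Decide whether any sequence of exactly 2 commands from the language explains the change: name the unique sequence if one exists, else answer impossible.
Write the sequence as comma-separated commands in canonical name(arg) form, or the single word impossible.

key: position moved to (4,-1) AND the heading swung to S — translation plus rotation needed
t0: (2, -1) facing east
[1] after straight(2): (4, -1) facing east
[2] after spin(right): (4, -1) facing south
uniquely the one of 25 2-step routes that fits.

straight(2), spin(right)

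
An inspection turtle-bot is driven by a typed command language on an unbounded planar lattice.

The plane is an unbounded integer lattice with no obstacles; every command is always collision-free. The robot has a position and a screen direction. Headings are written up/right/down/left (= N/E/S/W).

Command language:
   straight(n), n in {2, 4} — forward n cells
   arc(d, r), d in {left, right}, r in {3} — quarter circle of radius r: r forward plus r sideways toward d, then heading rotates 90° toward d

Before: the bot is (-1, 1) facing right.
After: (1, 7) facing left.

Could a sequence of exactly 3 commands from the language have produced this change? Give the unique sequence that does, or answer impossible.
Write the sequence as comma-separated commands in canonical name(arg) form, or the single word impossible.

straight(2), arc(left, 3), arc(left, 3)

key: position moved to (1,7) AND the heading swung to W — translation plus rotation needed
begin: (-1, 1) facing right
step 1 (straight(2)): (1, 1) facing right
step 2 (arc(left, 3)): (4, 4) facing up
step 3 (arc(left, 3)): (1, 7) facing left
all 64 alternatives checked — unique.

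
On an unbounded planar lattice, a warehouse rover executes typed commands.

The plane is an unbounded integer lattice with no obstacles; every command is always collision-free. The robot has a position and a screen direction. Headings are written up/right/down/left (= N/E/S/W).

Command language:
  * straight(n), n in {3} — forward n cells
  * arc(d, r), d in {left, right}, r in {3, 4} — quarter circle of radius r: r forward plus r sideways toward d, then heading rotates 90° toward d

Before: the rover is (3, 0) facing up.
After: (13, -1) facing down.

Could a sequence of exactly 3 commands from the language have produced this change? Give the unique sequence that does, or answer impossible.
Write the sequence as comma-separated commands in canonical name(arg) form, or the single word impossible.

key: order matters: swapping arc(right, 3) and arc(right, 4) lands elsewhere
begin: (3, 0) facing up
[1] after arc(right, 3): (6, 3) facing right
[2] after straight(3): (9, 3) facing right
[3] after arc(right, 4): (13, -1) facing down
all 125 alternatives checked — unique.

arc(right, 3), straight(3), arc(right, 4)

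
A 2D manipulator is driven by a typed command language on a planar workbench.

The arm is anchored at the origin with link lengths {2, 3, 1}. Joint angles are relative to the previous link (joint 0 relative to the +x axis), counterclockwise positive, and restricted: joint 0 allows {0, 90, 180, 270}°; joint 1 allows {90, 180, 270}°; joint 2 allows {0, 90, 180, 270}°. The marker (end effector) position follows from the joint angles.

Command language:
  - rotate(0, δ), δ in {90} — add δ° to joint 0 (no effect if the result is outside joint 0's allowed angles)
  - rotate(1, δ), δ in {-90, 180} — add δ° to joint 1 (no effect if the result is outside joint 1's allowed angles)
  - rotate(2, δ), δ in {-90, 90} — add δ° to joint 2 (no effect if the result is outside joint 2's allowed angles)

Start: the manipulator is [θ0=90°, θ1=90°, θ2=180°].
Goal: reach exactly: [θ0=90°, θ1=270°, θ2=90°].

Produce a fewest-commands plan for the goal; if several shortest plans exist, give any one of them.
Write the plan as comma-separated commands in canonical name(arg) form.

rotate(2, -90), rotate(1, 180)

t0: [θ0=90°, θ1=90°, θ2=180°]
[1] after rotate(2, -90): [θ0=90°, θ1=90°, θ2=90°]
[2] after rotate(1, 180): [θ0=90°, θ1=270°, θ2=90°]
nothing shorter than 2 reaches the goal.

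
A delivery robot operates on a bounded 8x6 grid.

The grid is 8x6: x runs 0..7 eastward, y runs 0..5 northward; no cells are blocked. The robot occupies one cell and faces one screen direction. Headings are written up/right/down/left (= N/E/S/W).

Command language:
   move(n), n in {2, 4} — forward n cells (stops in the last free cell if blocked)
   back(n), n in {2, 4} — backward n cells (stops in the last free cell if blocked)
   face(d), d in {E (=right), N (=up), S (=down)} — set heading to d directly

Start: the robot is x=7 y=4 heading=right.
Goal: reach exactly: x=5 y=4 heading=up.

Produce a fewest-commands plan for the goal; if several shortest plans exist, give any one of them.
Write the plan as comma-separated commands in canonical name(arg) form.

t0: x=7 y=4 heading=right
t=1 back(2) ⇒ x=5 y=4 heading=right
t=2 face(N) ⇒ x=5 y=4 heading=up
nothing shorter than 2 reaches the goal.

back(2), face(N)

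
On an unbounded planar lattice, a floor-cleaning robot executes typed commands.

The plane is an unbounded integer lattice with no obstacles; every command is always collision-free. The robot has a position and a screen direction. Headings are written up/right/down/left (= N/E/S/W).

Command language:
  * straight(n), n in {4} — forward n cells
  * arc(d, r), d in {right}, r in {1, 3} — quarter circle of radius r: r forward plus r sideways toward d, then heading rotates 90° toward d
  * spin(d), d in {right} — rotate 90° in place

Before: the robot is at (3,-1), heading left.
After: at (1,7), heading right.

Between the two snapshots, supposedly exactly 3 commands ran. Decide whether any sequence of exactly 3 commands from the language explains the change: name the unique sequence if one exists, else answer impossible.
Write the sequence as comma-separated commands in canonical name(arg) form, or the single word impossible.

arc(right, 3), straight(4), arc(right, 1)

key: order matters: swapping arc(right, 3) and arc(right, 1) lands elsewhere
t0: at (3,-1), heading left
[1] after arc(right, 3): at (0,2), heading up
[2] after straight(4): at (0,6), heading up
[3] after arc(right, 1): at (1,7), heading right
no other 3-command option fits: unique.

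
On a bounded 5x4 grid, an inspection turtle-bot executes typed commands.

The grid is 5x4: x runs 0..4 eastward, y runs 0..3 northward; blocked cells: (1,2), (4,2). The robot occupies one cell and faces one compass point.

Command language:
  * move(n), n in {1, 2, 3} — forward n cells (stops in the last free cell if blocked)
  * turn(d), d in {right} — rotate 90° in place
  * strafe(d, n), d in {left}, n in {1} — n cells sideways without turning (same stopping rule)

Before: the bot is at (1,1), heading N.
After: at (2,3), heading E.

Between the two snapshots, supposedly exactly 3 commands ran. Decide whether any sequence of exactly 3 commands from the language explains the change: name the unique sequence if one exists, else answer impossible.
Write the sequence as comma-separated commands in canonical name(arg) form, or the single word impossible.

impossible

checked all 3-command options: none fits.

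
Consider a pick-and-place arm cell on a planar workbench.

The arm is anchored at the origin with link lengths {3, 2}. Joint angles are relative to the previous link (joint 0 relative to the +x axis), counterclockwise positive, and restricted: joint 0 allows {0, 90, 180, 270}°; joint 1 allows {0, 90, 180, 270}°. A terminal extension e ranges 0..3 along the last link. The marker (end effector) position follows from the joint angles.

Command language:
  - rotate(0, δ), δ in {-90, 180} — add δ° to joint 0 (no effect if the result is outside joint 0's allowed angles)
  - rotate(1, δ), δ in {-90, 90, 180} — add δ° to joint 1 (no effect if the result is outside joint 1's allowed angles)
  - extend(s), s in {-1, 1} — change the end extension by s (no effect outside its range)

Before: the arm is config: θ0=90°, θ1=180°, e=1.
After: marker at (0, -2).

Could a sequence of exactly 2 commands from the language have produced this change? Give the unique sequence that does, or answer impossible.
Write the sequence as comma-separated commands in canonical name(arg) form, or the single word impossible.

initial: config: θ0=90°, θ1=180°, e=1
step 1 (extend(1)): config: θ0=90°, θ1=180°, e=2
step 2 (extend(1)): config: θ0=90°, θ1=180°, e=3
uniquely the one of 49 2-step routes that fits.

extend(1), extend(1)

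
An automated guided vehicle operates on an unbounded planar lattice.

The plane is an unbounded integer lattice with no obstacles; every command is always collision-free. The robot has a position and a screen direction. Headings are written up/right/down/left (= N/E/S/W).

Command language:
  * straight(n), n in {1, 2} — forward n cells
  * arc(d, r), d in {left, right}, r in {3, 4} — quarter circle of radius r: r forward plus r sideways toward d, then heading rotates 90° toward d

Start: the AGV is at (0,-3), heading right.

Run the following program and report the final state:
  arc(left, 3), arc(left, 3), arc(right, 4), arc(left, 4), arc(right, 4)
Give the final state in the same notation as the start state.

at (-12,15), heading up

begin: at (0,-3), heading right
1. arc(left, 3) → at (3,0), heading up
2. arc(left, 3) → at (0,3), heading left
3. arc(right, 4) → at (-4,7), heading up
4. arc(left, 4) → at (-8,11), heading left
5. arc(right, 4) → at (-12,15), heading up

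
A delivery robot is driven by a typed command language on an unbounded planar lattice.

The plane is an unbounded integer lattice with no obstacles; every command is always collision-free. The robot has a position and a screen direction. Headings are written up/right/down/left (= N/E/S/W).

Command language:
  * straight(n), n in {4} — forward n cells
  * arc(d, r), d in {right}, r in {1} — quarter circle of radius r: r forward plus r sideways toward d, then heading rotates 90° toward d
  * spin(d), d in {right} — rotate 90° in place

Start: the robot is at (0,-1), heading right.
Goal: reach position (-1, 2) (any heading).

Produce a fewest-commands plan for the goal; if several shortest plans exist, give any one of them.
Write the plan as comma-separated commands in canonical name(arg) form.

spin(right), arc(right, 1), spin(right), straight(4)

t0: at (0,-1), heading right
1. spin(right) → at (0,-1), heading down
2. arc(right, 1) → at (-1,-2), heading left
3. spin(right) → at (-1,-2), heading up
4. straight(4) → at (-1,2), heading up
no 3-step plan works, so 4 is optimal.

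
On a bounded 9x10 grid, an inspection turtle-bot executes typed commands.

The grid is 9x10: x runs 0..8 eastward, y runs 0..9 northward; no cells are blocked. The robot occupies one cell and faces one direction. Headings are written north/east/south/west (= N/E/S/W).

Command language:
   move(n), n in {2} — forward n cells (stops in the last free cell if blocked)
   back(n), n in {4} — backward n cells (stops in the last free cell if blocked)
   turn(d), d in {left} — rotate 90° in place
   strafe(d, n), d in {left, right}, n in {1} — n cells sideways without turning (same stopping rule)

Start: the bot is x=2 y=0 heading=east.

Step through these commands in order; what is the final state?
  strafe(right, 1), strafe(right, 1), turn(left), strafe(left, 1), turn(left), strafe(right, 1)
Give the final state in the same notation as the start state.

x=1 y=1 heading=west

start: x=2 y=0 heading=east
t=1 strafe(right, 1) ⇒ x=2 y=0 heading=east
t=2 strafe(right, 1) ⇒ x=2 y=0 heading=east
t=3 turn(left) ⇒ x=2 y=0 heading=north
t=4 strafe(left, 1) ⇒ x=1 y=0 heading=north
t=5 turn(left) ⇒ x=1 y=0 heading=west
t=6 strafe(right, 1) ⇒ x=1 y=1 heading=west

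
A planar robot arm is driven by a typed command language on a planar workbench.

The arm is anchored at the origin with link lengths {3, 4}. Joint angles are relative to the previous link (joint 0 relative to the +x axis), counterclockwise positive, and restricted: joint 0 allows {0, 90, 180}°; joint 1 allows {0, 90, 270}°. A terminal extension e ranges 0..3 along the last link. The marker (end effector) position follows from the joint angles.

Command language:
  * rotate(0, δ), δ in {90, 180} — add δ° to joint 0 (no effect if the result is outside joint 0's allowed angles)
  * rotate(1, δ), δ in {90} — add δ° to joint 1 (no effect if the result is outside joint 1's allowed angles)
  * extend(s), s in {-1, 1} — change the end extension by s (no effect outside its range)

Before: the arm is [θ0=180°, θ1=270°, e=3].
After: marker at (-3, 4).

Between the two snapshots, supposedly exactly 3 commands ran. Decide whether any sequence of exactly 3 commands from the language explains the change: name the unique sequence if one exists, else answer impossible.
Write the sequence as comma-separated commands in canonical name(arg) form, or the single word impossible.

from: [θ0=180°, θ1=270°, e=3]
[1] after extend(-1): [θ0=180°, θ1=270°, e=2]
[2] after extend(-1): [θ0=180°, θ1=270°, e=1]
[3] after extend(-1): [θ0=180°, θ1=270°, e=0]
no rival 3-sequence matches.

extend(-1), extend(-1), extend(-1)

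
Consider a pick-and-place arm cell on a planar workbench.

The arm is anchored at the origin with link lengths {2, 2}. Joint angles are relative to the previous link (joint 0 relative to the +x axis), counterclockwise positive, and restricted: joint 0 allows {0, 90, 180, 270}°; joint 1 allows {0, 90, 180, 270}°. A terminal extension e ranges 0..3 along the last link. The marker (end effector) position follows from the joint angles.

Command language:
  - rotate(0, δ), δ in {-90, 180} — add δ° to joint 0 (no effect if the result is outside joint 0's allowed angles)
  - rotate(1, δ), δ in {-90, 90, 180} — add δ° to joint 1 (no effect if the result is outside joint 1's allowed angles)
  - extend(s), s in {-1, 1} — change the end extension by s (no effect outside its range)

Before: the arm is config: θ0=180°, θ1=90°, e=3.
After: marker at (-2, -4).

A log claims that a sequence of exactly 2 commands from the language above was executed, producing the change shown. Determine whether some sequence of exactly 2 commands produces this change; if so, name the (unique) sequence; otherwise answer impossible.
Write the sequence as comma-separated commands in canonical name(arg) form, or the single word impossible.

key: order matters: swapping extend(1) and extend(-1) lands elsewhere
begin: config: θ0=180°, θ1=90°, e=3
1. extend(1) → config: θ0=180°, θ1=90°, e=3
2. extend(-1) → config: θ0=180°, θ1=90°, e=2
no other 2-command option fits: unique.

extend(1), extend(-1)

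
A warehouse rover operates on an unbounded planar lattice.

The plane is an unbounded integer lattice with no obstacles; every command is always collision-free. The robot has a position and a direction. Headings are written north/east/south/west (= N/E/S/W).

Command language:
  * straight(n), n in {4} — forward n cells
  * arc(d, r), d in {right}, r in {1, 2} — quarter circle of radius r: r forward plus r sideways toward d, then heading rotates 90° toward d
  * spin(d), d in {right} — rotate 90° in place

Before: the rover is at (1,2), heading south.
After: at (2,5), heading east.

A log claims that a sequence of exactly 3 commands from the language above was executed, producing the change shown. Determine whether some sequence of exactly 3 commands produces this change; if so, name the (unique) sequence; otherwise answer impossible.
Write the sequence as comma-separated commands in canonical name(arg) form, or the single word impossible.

spin(right), arc(right, 1), arc(right, 2)

key: position moved to (2,5) AND the heading swung to E — translation plus rotation needed
begin: at (1,2), heading south
1. spin(right) → at (1,2), heading west
2. arc(right, 1) → at (0,3), heading north
3. arc(right, 2) → at (2,5), heading east
no rival 3-sequence matches.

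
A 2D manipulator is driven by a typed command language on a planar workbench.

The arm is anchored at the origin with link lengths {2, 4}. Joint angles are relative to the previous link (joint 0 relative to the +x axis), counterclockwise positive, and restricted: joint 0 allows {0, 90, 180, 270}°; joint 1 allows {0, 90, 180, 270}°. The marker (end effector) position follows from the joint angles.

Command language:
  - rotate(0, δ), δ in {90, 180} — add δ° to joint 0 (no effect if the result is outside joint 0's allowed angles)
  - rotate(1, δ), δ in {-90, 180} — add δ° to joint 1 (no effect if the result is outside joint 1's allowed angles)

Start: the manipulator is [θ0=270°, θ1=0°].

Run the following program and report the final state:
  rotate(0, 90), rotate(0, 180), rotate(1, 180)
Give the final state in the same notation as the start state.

[θ0=180°, θ1=180°]

t0: [θ0=270°, θ1=0°]
step 1 (rotate(0, 90)): [θ0=0°, θ1=0°]
step 2 (rotate(0, 180)): [θ0=180°, θ1=0°]
step 3 (rotate(1, 180)): [θ0=180°, θ1=180°]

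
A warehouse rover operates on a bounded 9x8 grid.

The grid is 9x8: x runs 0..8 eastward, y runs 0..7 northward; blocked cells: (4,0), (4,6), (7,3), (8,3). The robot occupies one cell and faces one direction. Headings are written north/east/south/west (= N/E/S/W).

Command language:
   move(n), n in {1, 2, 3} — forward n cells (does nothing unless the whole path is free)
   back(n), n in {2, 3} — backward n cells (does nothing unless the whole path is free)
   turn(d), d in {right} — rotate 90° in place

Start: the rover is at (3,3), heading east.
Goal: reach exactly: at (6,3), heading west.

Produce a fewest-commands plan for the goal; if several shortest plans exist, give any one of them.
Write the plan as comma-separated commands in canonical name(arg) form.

begin: at (3,3), heading east
[1] after move(3): at (6,3), heading east
[2] after turn(right): at (6,3), heading south
[3] after turn(right): at (6,3), heading west
shorter routes all fall short; 3 is best.

move(3), turn(right), turn(right)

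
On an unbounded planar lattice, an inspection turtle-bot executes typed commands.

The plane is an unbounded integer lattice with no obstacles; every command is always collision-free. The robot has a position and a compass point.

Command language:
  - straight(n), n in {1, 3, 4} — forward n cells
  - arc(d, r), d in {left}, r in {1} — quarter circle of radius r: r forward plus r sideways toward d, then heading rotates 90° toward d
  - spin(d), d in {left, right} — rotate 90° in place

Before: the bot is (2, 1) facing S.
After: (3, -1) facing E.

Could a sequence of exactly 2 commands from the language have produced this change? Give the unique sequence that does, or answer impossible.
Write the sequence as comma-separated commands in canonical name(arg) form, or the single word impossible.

key: cell and facing (now E) both changed — the 2 commands mix motion and turning
begin: (2, 1) facing S
[1] after straight(1): (2, 0) facing S
[2] after arc(left, 1): (3, -1) facing E
no rival 2-sequence matches.

straight(1), arc(left, 1)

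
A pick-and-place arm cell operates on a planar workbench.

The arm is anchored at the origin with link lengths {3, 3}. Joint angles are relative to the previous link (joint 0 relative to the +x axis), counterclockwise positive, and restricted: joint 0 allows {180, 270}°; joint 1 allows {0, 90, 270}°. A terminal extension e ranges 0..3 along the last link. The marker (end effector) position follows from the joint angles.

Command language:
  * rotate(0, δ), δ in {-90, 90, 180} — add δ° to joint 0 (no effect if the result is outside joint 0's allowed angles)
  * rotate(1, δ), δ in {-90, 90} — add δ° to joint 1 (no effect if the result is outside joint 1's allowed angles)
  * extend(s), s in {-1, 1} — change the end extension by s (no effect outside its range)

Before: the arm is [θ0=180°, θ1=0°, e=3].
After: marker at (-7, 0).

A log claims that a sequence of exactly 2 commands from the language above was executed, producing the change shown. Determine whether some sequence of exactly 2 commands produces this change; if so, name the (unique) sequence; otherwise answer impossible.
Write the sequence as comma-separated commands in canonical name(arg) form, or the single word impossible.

begin: [θ0=180°, θ1=0°, e=3]
[1] after extend(-1): [θ0=180°, θ1=0°, e=2]
[2] after extend(-1): [θ0=180°, θ1=0°, e=1]
all 49 alternatives checked — unique.

extend(-1), extend(-1)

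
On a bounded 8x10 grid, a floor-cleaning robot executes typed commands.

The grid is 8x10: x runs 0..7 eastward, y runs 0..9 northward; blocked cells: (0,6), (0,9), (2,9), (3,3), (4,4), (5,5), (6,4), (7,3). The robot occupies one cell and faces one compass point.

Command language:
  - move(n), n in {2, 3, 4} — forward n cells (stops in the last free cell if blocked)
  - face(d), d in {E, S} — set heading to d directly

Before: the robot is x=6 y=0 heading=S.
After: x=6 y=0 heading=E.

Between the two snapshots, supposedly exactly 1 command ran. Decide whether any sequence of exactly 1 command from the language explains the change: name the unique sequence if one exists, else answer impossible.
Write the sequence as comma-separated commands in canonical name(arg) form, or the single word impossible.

key: parked at (6,0) the whole time — nothing moves the robot
from: x=6 y=0 heading=S
[1] after face(E): x=6 y=0 heading=E
no rival 1-sequence matches.

face(E)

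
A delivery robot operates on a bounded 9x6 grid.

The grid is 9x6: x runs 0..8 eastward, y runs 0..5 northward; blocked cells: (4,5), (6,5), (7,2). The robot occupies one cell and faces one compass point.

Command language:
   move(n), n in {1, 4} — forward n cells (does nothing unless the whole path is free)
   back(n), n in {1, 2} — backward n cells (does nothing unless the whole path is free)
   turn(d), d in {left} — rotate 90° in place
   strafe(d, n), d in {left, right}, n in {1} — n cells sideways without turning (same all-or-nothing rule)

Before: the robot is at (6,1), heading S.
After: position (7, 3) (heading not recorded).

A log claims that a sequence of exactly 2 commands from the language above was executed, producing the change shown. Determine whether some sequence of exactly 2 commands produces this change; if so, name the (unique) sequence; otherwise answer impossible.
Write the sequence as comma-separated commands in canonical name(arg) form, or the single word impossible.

back(2), strafe(left, 1)

key: order matters: swapping back(2) and strafe(left, 1) lands elsewhere
t0: at (6,1), heading S
1. back(2) → at (6,3), heading S
2. strafe(left, 1) → at (7,3), heading S
all 49 alternatives checked — unique.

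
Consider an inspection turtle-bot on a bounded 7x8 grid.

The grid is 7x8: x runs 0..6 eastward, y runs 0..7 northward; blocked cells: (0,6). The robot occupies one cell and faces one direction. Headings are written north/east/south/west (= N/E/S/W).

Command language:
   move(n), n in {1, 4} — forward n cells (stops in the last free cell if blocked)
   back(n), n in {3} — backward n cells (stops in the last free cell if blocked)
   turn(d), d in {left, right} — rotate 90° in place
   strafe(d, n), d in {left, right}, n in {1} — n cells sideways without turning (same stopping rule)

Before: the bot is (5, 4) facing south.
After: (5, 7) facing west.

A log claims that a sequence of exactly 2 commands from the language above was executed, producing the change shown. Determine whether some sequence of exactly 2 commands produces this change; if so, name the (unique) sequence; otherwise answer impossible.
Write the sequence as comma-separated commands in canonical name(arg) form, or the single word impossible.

key: running turn(right) before back(3) would end elsewhere — order is forced
initial: (5, 4) facing south
t=1 back(3) ⇒ (5, 7) facing south
t=2 turn(right) ⇒ (5, 7) facing west
all 49 alternatives checked — unique.

back(3), turn(right)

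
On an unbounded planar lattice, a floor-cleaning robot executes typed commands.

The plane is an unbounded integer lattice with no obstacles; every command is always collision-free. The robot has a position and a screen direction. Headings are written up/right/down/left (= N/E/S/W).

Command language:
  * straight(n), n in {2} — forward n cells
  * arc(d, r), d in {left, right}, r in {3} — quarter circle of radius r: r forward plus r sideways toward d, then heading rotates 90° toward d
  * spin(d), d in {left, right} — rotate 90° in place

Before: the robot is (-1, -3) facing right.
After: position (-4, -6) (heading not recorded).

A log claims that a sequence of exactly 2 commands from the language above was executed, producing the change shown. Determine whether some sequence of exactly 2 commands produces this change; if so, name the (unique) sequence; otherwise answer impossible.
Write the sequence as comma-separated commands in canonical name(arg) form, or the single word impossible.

key: running arc(right, 3) before spin(right) would end elsewhere — order is forced
start: (-1, -3) facing right
step 1 (spin(right)): (-1, -3) facing down
step 2 (arc(right, 3)): (-4, -6) facing left
uniquely the one of 25 2-step routes that fits.

spin(right), arc(right, 3)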